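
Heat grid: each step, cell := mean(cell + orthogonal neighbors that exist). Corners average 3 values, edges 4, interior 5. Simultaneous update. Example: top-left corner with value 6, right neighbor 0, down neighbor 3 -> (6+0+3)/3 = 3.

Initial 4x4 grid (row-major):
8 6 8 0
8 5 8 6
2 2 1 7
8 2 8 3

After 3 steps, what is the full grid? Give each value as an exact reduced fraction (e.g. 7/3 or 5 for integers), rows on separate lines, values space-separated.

After step 1:
  22/3 27/4 11/2 14/3
  23/4 29/5 28/5 21/4
  5 12/5 26/5 17/4
  4 5 7/2 6
After step 2:
  119/18 1523/240 1351/240 185/36
  1433/240 263/50 547/100 593/120
  343/80 117/25 419/100 207/40
  14/3 149/40 197/40 55/12
After step 3:
  3407/540 42923/7200 40651/7200 11311/2160
  39833/7200 4159/750 30589/6000 18653/3600
  3921/800 8857/2000 611/125 1889/400
  3043/720 5399/1200 5227/1200 881/180

Answer: 3407/540 42923/7200 40651/7200 11311/2160
39833/7200 4159/750 30589/6000 18653/3600
3921/800 8857/2000 611/125 1889/400
3043/720 5399/1200 5227/1200 881/180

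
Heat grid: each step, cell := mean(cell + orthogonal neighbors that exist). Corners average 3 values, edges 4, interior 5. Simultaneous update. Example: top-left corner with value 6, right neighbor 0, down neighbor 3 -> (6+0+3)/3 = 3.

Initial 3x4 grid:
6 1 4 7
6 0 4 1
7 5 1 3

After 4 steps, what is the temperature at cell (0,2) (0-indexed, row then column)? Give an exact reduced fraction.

Answer: 238933/72000

Derivation:
Step 1: cell (0,2) = 4
Step 2: cell (0,2) = 51/16
Step 3: cell (0,2) = 2783/800
Step 4: cell (0,2) = 238933/72000
Full grid after step 4:
  500899/129600 792719/216000 238933/72000 16037/4800
  3501041/864000 1285129/360000 1191929/360000 2658661/864000
  173683/43200 133349/36000 337337/108000 394649/129600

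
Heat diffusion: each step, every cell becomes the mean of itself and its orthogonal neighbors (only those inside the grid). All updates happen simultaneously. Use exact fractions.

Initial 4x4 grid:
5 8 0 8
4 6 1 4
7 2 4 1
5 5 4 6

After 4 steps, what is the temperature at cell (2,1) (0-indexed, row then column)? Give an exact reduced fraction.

Answer: 769627/180000

Derivation:
Step 1: cell (2,1) = 24/5
Step 2: cell (2,1) = 199/50
Step 3: cell (2,1) = 26509/6000
Step 4: cell (2,1) = 769627/180000
Full grid after step 4:
  787/162 96967/21600 146833/36000 82237/21600
  102433/21600 99707/22500 15521/4000 268421/72000
  511793/108000 769627/180000 22112/5625 787447/216000
  299809/64800 954601/216000 848857/216000 30899/8100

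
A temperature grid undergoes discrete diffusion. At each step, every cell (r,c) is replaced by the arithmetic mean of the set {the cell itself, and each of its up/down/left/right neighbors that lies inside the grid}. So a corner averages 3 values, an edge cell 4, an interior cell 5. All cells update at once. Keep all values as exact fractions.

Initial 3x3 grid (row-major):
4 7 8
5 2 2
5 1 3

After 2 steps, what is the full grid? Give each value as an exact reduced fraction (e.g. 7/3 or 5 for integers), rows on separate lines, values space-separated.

Answer: 175/36 393/80 44/9
41/10 383/100 889/240
125/36 709/240 17/6

Derivation:
After step 1:
  16/3 21/4 17/3
  4 17/5 15/4
  11/3 11/4 2
After step 2:
  175/36 393/80 44/9
  41/10 383/100 889/240
  125/36 709/240 17/6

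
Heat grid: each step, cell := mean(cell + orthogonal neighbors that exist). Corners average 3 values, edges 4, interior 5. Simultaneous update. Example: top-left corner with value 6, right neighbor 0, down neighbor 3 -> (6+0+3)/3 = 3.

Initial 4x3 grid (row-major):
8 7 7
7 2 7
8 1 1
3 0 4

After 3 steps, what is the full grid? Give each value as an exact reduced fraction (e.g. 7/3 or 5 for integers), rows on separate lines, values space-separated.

Answer: 3347/540 20971/3600 2023/360
9593/1800 15043/3000 2731/600
7633/1800 10663/3000 3029/900
1831/540 5243/1800 2747/1080

Derivation:
After step 1:
  22/3 6 7
  25/4 24/5 17/4
  19/4 12/5 13/4
  11/3 2 5/3
After step 2:
  235/36 377/60 23/4
  347/60 237/50 193/40
  64/15 86/25 347/120
  125/36 73/30 83/36
After step 3:
  3347/540 20971/3600 2023/360
  9593/1800 15043/3000 2731/600
  7633/1800 10663/3000 3029/900
  1831/540 5243/1800 2747/1080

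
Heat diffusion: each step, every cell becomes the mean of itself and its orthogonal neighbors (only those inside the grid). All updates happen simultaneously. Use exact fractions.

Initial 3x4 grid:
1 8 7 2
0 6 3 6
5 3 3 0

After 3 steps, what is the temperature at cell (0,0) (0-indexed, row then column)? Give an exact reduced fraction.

Answer: 91/24

Derivation:
Step 1: cell (0,0) = 3
Step 2: cell (0,0) = 23/6
Step 3: cell (0,0) = 91/24
Full grid after step 3:
  91/24 1061/240 351/80 71/16
  1319/360 1139/300 1667/400 3517/960
  703/216 2623/720 803/240 491/144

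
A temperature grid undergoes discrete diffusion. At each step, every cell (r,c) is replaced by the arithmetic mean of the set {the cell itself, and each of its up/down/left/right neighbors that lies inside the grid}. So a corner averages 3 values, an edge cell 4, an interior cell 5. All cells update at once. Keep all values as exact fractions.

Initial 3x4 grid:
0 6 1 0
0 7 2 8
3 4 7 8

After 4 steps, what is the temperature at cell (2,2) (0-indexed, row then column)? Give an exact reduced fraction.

Answer: 261139/54000

Derivation:
Step 1: cell (2,2) = 21/4
Step 2: cell (2,2) = 139/24
Step 3: cell (2,2) = 4481/900
Step 4: cell (2,2) = 261139/54000
Full grid after step 4:
  32983/10800 25993/8000 271477/72000 10717/2700
  1390927/432000 338719/90000 378719/90000 1998917/432000
  235373/64800 109867/27000 261139/54000 325933/64800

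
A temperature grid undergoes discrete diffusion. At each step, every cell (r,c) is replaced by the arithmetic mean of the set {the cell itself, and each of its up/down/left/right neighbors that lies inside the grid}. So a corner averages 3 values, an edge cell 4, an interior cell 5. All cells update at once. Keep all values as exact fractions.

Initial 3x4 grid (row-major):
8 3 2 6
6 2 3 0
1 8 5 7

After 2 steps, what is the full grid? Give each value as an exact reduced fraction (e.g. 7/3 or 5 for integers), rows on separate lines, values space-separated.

After step 1:
  17/3 15/4 7/2 8/3
  17/4 22/5 12/5 4
  5 4 23/4 4
After step 2:
  41/9 1039/240 739/240 61/18
  1159/240 94/25 401/100 49/15
  53/12 383/80 323/80 55/12

Answer: 41/9 1039/240 739/240 61/18
1159/240 94/25 401/100 49/15
53/12 383/80 323/80 55/12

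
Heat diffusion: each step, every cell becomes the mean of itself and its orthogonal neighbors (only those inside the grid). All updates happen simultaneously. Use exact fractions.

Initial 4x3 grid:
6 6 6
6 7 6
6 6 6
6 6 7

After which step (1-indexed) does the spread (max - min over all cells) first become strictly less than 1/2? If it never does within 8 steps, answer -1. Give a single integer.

Answer: 1

Derivation:
Step 1: max=19/3, min=6, spread=1/3
  -> spread < 1/2 first at step 1
Step 2: max=113/18, min=73/12, spread=7/36
Step 3: max=13487/2160, min=14693/2400, spread=2633/21600
Step 4: max=671479/108000, min=442261/72000, spread=647/8640
Step 5: max=48270617/7776000, min=15938539/2592000, spread=455/7776
Step 6: max=2890984603/466560000, min=957459101/155520000, spread=186073/4665600
Step 7: max=173322437177/27993600000, min=57468618559/9331200000, spread=1833163/55987200
Step 8: max=10391071033243/1679616000000, min=3450222609581/559872000000, spread=80806409/3359232000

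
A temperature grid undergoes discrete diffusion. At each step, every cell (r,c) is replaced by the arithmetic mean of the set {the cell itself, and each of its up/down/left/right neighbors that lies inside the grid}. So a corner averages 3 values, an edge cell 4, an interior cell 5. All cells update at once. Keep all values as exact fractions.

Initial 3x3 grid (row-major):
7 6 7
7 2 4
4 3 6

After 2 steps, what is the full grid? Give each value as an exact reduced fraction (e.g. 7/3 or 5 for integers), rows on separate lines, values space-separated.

Answer: 103/18 667/120 191/36
311/60 117/25 383/80
161/36 343/80 77/18

Derivation:
After step 1:
  20/3 11/2 17/3
  5 22/5 19/4
  14/3 15/4 13/3
After step 2:
  103/18 667/120 191/36
  311/60 117/25 383/80
  161/36 343/80 77/18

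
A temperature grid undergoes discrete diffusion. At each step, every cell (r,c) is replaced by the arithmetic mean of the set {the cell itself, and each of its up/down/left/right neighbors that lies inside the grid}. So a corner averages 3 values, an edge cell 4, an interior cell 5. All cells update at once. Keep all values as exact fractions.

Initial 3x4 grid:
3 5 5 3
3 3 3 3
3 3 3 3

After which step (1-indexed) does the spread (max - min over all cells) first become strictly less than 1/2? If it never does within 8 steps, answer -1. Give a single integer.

Step 1: max=4, min=3, spread=1
Step 2: max=113/30, min=3, spread=23/30
Step 3: max=3251/900, min=281/90, spread=49/100
  -> spread < 1/2 first at step 3
Step 4: max=47671/13500, min=4301/1350, spread=4661/13500
Step 5: max=1407307/405000, min=218197/67500, spread=157/648
Step 6: max=83532413/24300000, min=4406141/1350000, spread=1351/7776
Step 7: max=2486911721/729000000, min=199673633/60750000, spread=5813/46656
Step 8: max=37103688391/10935000000, min=12042219047/3645000000, spread=6253/69984

Answer: 3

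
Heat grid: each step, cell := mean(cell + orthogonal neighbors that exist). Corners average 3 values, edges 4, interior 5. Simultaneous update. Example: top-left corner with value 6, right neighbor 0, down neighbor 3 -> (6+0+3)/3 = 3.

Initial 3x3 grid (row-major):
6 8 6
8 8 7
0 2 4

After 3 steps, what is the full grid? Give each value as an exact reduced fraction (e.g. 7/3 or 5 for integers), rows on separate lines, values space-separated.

After step 1:
  22/3 7 7
  11/2 33/5 25/4
  10/3 7/2 13/3
After step 2:
  119/18 419/60 27/4
  683/120 577/100 1451/240
  37/9 533/120 169/36
After step 3:
  6943/1080 23503/3600 4747/720
  39931/7200 11573/2000 83737/14400
  641/135 34231/7200 10931/2160

Answer: 6943/1080 23503/3600 4747/720
39931/7200 11573/2000 83737/14400
641/135 34231/7200 10931/2160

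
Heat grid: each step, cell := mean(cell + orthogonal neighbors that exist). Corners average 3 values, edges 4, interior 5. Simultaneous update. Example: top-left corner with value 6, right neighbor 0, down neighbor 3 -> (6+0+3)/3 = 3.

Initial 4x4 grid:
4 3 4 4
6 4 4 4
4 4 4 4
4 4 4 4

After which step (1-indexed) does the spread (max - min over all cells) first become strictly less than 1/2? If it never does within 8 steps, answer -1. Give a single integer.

Answer: 3

Derivation:
Step 1: max=9/2, min=15/4, spread=3/4
Step 2: max=263/60, min=31/8, spread=61/120
Step 3: max=847/200, min=283/72, spread=137/450
  -> spread < 1/2 first at step 3
Step 4: max=226559/54000, min=42677/10800, spread=6587/27000
Step 5: max=748429/180000, min=1285619/324000, spread=153883/810000
Step 6: max=201138083/48600000, min=38742419/9720000, spread=1856497/12150000
Step 7: max=668180897/162000000, min=233175031/58320000, spread=92126149/729000000
Step 8: max=19990468489/4860000000, min=35076933527/8748000000, spread=2264774383/21870000000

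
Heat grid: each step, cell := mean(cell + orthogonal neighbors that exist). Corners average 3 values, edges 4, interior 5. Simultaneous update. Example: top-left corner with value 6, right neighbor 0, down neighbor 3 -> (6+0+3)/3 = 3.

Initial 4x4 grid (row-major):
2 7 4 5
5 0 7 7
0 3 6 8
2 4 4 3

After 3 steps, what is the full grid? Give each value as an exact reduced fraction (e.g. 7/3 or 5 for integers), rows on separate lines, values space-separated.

After step 1:
  14/3 13/4 23/4 16/3
  7/4 22/5 24/5 27/4
  5/2 13/5 28/5 6
  2 13/4 17/4 5
After step 2:
  29/9 271/60 287/60 107/18
  799/240 84/25 273/50 1373/240
  177/80 367/100 93/20 467/80
  31/12 121/40 181/40 61/12
After step 3:
  7969/2160 7147/1800 9317/1800 11843/2160
  21823/7200 24403/6000 28769/6000 41333/7200
  2359/800 6767/2000 9657/2000 511/96
  1877/720 4141/1200 1037/240 3707/720

Answer: 7969/2160 7147/1800 9317/1800 11843/2160
21823/7200 24403/6000 28769/6000 41333/7200
2359/800 6767/2000 9657/2000 511/96
1877/720 4141/1200 1037/240 3707/720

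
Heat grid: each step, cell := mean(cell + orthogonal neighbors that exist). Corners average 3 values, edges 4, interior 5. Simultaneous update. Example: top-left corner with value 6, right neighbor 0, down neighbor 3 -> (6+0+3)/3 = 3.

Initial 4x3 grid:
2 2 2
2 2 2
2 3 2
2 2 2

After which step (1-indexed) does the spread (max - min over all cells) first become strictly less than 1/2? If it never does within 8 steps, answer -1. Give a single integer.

Step 1: max=9/4, min=2, spread=1/4
  -> spread < 1/2 first at step 1
Step 2: max=223/100, min=2, spread=23/100
Step 3: max=10411/4800, min=813/400, spread=131/960
Step 4: max=92951/43200, min=14791/7200, spread=841/8640
Step 5: max=37102051/17280000, min=2973373/1440000, spread=56863/691200
Step 6: max=332574341/155520000, min=26909543/12960000, spread=386393/6220800
Step 7: max=132809723131/62208000000, min=10788358813/5184000000, spread=26795339/497664000
Step 8: max=7948775714129/3732480000000, min=649166149667/311040000000, spread=254051069/5971968000

Answer: 1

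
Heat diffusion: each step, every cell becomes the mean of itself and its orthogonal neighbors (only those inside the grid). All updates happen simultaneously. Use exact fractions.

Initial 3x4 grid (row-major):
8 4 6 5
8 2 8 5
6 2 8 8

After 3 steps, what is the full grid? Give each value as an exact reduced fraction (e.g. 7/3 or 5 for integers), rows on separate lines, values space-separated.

Answer: 12343/2160 39841/7200 40961/7200 12593/2160
3313/600 11051/2000 34403/6000 44201/7200
2927/540 9779/1800 2377/400 751/120

Derivation:
After step 1:
  20/3 5 23/4 16/3
  6 24/5 29/5 13/2
  16/3 9/2 13/2 7
After step 2:
  53/9 1333/240 1313/240 211/36
  57/10 261/50 587/100 739/120
  95/18 317/60 119/20 20/3
After step 3:
  12343/2160 39841/7200 40961/7200 12593/2160
  3313/600 11051/2000 34403/6000 44201/7200
  2927/540 9779/1800 2377/400 751/120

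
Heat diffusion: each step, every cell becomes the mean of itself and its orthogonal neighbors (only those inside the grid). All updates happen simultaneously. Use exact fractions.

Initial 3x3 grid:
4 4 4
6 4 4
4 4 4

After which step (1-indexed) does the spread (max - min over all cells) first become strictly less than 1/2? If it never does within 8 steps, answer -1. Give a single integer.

Step 1: max=14/3, min=4, spread=2/3
Step 2: max=547/120, min=4, spread=67/120
Step 3: max=4757/1080, min=407/100, spread=1807/5400
  -> spread < 1/2 first at step 3
Step 4: max=1885963/432000, min=11161/2700, spread=33401/144000
Step 5: max=16781933/3888000, min=1123391/270000, spread=3025513/19440000
Step 6: max=6685726867/1555200000, min=60355949/14400000, spread=53531/497664
Step 7: max=399280925849/93312000000, min=16343116051/3888000000, spread=450953/5971968
Step 8: max=23903783560603/5598720000000, min=1967248610519/466560000000, spread=3799043/71663616

Answer: 3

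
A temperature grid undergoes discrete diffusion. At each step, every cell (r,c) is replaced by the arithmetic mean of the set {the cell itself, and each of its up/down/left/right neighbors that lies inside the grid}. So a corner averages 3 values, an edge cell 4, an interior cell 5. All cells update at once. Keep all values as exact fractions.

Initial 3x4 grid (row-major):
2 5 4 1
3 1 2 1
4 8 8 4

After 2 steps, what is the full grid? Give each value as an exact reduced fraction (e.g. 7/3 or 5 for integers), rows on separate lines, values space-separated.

Answer: 53/18 197/60 14/5 7/3
439/120 71/20 7/2 173/60
17/4 391/80 1097/240 71/18

Derivation:
After step 1:
  10/3 3 3 2
  5/2 19/5 16/5 2
  5 21/4 11/2 13/3
After step 2:
  53/18 197/60 14/5 7/3
  439/120 71/20 7/2 173/60
  17/4 391/80 1097/240 71/18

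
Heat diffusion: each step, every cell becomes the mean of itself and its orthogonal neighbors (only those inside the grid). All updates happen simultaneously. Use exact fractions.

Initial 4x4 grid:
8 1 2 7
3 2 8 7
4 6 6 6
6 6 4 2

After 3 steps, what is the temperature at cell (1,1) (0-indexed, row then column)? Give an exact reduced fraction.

Step 1: cell (1,1) = 4
Step 2: cell (1,1) = 213/50
Step 3: cell (1,1) = 9103/2000
Full grid after step 3:
  577/144 9931/2400 6973/1440 142/27
  2569/600 9103/2000 7451/1500 7963/1440
  8657/1800 7259/1500 10393/2000 12541/2400
  1351/270 9107/1800 2959/600 727/144

Answer: 9103/2000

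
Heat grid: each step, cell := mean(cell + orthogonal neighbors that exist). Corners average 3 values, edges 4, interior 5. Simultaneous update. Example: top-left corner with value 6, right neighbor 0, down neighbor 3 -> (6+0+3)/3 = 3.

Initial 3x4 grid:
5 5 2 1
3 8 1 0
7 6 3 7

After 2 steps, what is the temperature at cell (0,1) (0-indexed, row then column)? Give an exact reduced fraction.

Answer: 971/240

Derivation:
Step 1: cell (0,1) = 5
Step 2: cell (0,1) = 971/240
Full grid after step 2:
  181/36 971/240 221/80 11/6
  1201/240 483/100 323/100 563/240
  205/36 1211/240 983/240 59/18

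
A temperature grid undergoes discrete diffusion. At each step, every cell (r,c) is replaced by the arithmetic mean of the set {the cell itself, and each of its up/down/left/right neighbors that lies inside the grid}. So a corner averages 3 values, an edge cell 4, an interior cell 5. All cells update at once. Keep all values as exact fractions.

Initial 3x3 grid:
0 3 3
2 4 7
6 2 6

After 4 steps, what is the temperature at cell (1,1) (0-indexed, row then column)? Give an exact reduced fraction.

Step 1: cell (1,1) = 18/5
Step 2: cell (1,1) = 93/25
Step 3: cell (1,1) = 5471/1500
Step 4: cell (1,1) = 330937/90000
Full grid after step 4:
  198631/64800 486209/144000 244781/64800
  118021/36000 330937/90000 874001/216000
  232481/64800 1698877/432000 92077/21600

Answer: 330937/90000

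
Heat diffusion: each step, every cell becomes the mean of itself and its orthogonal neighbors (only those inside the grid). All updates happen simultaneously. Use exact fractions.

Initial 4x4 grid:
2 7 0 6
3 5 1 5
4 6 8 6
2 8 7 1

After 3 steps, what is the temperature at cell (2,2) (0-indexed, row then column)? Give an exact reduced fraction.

Answer: 30319/6000

Derivation:
Step 1: cell (2,2) = 28/5
Step 2: cell (2,2) = 133/25
Step 3: cell (2,2) = 30319/6000
Full grid after step 3:
  2743/720 289/75 884/225 4229/1080
  9833/2400 8617/2000 13091/3000 15689/3600
  32947/7200 7477/1500 30319/6000 17753/3600
  2683/540 37837/7200 39061/7200 11281/2160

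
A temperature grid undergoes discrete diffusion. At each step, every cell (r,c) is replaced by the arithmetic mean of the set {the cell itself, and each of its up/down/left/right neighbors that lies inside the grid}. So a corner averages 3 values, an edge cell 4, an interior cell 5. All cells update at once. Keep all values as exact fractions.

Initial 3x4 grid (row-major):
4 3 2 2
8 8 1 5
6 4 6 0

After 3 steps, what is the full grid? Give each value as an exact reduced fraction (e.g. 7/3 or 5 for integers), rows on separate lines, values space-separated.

After step 1:
  5 17/4 2 3
  13/2 24/5 22/5 2
  6 6 11/4 11/3
After step 2:
  21/4 321/80 273/80 7/3
  223/40 519/100 319/100 49/15
  37/6 391/80 1009/240 101/36
After step 3:
  1187/240 3573/800 7769/2400 721/240
  13309/2400 4571/1000 5779/1500 2609/900
  3991/720 12269/2400 27157/7200 7399/2160

Answer: 1187/240 3573/800 7769/2400 721/240
13309/2400 4571/1000 5779/1500 2609/900
3991/720 12269/2400 27157/7200 7399/2160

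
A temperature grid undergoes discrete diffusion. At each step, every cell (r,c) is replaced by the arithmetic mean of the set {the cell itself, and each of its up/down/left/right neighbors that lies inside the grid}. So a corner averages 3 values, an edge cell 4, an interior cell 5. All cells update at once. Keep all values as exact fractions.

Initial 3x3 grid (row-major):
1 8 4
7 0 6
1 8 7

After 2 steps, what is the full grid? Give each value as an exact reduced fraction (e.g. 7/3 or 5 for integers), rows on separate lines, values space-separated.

Answer: 65/18 1223/240 9/2
1123/240 391/100 461/80
139/36 83/15 61/12

Derivation:
After step 1:
  16/3 13/4 6
  9/4 29/5 17/4
  16/3 4 7
After step 2:
  65/18 1223/240 9/2
  1123/240 391/100 461/80
  139/36 83/15 61/12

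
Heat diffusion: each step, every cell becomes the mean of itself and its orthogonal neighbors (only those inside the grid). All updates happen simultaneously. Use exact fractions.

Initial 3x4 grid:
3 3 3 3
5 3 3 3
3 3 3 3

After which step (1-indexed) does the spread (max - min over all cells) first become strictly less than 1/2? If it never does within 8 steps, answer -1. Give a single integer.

Answer: 3

Derivation:
Step 1: max=11/3, min=3, spread=2/3
Step 2: max=427/120, min=3, spread=67/120
Step 3: max=3677/1080, min=3, spread=437/1080
  -> spread < 1/2 first at step 3
Step 4: max=1453531/432000, min=1509/500, spread=29951/86400
Step 5: max=12879821/3888000, min=10283/3375, spread=206761/777600
Step 6: max=5121795571/1555200000, min=8265671/2700000, spread=14430763/62208000
Step 7: max=305043741689/93312000000, min=665652727/216000000, spread=139854109/746496000
Step 8: max=18218631890251/5598720000000, min=60171228977/19440000000, spread=7114543559/44789760000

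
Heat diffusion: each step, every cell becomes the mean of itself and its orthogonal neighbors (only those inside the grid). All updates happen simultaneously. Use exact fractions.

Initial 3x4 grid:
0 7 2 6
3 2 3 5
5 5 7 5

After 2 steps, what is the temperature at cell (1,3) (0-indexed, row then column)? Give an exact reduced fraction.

Step 1: cell (1,3) = 19/4
Step 2: cell (1,3) = 371/80
Full grid after step 2:
  103/36 175/48 923/240 163/36
  85/24 89/25 441/100 371/80
  139/36 217/48 1153/240 185/36

Answer: 371/80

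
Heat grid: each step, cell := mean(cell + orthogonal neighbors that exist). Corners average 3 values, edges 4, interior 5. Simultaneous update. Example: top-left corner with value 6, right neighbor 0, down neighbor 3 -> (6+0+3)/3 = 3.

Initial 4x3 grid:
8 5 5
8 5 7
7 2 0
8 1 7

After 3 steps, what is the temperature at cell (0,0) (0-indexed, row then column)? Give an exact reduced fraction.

Step 1: cell (0,0) = 7
Step 2: cell (0,0) = 79/12
Step 3: cell (0,0) = 379/60
Full grid after step 3:
  379/60 82223/14400 2881/540
  14083/2400 32287/6000 33499/7200
  39239/7200 1123/250 29989/7200
  2107/432 10553/2400 1595/432

Answer: 379/60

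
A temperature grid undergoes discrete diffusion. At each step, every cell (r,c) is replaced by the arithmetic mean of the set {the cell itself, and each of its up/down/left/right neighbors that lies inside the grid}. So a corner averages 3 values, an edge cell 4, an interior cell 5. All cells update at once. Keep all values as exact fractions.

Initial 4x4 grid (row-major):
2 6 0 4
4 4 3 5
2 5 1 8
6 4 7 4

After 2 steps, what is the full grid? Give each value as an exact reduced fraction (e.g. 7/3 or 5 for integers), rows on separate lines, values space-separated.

After step 1:
  4 3 13/4 3
  3 22/5 13/5 5
  17/4 16/5 24/5 9/2
  4 11/2 4 19/3
After step 2:
  10/3 293/80 237/80 15/4
  313/80 81/25 401/100 151/40
  289/80 443/100 191/50 619/120
  55/12 167/40 619/120 89/18

Answer: 10/3 293/80 237/80 15/4
313/80 81/25 401/100 151/40
289/80 443/100 191/50 619/120
55/12 167/40 619/120 89/18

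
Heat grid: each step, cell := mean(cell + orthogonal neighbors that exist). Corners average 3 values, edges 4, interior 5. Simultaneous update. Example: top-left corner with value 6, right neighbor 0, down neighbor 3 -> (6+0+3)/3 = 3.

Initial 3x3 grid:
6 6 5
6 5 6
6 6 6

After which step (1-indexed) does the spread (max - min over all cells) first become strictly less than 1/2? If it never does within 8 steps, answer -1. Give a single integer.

Step 1: max=6, min=11/2, spread=1/2
Step 2: max=471/80, min=50/9, spread=239/720
  -> spread < 1/2 first at step 2
Step 3: max=2113/360, min=40873/7200, spread=1387/7200
Step 4: max=125531/21600, min=183959/32400, spread=347/2592
Step 5: max=7528057/1296000, min=11109523/1944000, spread=2921/31104
Step 6: max=450069779/77760000, min=667413731/116640000, spread=24611/373248
Step 7: max=26975109313/4665600000, min=40138712407/6998400000, spread=207329/4478976
Step 8: max=1616150073611/279936000000, min=2410579524479/419904000000, spread=1746635/53747712

Answer: 2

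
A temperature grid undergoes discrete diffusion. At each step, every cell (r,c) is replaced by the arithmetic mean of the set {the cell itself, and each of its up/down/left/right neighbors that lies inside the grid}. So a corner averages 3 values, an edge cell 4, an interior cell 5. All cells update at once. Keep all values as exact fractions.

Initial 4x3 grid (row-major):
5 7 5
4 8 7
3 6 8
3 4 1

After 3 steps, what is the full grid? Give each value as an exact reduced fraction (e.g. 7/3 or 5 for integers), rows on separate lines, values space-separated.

Answer: 12089/2160 87209/14400 13619/2160
19201/3600 34441/6000 11063/1800
16531/3600 7669/1500 9653/1800
4459/1080 31207/7200 1291/270

Derivation:
After step 1:
  16/3 25/4 19/3
  5 32/5 7
  4 29/5 11/2
  10/3 7/2 13/3
After step 2:
  199/36 1459/240 235/36
  311/60 609/100 757/120
  68/15 126/25 679/120
  65/18 509/120 40/9
After step 3:
  12089/2160 87209/14400 13619/2160
  19201/3600 34441/6000 11063/1800
  16531/3600 7669/1500 9653/1800
  4459/1080 31207/7200 1291/270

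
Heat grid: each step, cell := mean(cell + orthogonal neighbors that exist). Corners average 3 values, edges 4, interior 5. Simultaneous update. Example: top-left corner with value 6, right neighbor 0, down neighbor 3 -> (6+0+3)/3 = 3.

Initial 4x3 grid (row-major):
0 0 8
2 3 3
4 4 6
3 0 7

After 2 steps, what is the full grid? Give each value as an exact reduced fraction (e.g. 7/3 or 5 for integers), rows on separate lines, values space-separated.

Answer: 17/9 569/240 137/36
257/120 79/25 241/60
337/120 351/100 133/30
109/36 407/120 77/18

Derivation:
After step 1:
  2/3 11/4 11/3
  9/4 12/5 5
  13/4 17/5 5
  7/3 7/2 13/3
After step 2:
  17/9 569/240 137/36
  257/120 79/25 241/60
  337/120 351/100 133/30
  109/36 407/120 77/18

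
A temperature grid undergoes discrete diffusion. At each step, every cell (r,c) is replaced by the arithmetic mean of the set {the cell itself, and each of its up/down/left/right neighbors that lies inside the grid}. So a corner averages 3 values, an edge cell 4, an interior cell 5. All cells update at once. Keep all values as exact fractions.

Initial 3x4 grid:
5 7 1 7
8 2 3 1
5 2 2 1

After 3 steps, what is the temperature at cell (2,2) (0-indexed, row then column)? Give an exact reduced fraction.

Step 1: cell (2,2) = 2
Step 2: cell (2,2) = 473/240
Step 3: cell (2,2) = 19367/7200
Full grid after step 3:
  10969/2160 30187/7200 8839/2400 2171/720
  2047/450 3047/750 4259/1500 9931/3600
  3133/720 7979/2400 19367/7200 4583/2160

Answer: 19367/7200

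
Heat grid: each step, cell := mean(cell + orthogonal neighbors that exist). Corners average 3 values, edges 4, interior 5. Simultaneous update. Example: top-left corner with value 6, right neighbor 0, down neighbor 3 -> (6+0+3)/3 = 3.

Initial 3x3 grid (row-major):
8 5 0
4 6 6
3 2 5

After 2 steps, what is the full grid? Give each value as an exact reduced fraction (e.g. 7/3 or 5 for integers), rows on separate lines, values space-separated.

Answer: 47/9 1121/240 38/9
1111/240 457/100 337/80
49/12 239/60 151/36

Derivation:
After step 1:
  17/3 19/4 11/3
  21/4 23/5 17/4
  3 4 13/3
After step 2:
  47/9 1121/240 38/9
  1111/240 457/100 337/80
  49/12 239/60 151/36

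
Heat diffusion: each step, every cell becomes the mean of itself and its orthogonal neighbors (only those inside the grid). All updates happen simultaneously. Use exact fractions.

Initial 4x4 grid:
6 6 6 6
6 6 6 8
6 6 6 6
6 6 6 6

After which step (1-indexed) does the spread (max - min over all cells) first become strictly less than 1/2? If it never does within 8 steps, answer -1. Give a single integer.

Step 1: max=20/3, min=6, spread=2/3
Step 2: max=391/60, min=6, spread=31/60
Step 3: max=3451/540, min=6, spread=211/540
  -> spread < 1/2 first at step 3
Step 4: max=340843/54000, min=6, spread=16843/54000
Step 5: max=3054643/486000, min=27079/4500, spread=130111/486000
Step 6: max=91122367/14580000, min=1627159/270000, spread=3255781/14580000
Step 7: max=2724753691/437400000, min=1631107/270000, spread=82360351/437400000
Step 8: max=81483316891/13122000000, min=294106441/48600000, spread=2074577821/13122000000

Answer: 3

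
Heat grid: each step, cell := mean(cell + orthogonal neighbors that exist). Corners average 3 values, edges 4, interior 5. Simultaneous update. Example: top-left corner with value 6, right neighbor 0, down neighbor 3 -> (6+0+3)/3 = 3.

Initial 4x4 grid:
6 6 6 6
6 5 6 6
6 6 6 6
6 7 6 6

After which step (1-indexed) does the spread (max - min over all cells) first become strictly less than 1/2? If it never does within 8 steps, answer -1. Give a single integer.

Answer: 2

Derivation:
Step 1: max=19/3, min=23/4, spread=7/12
Step 2: max=149/24, min=291/50, spread=233/600
  -> spread < 1/2 first at step 2
Step 3: max=2653/432, min=14057/2400, spread=6137/21600
Step 4: max=395363/64800, min=63421/10800, spread=14837/64800
Step 5: max=9841541/1620000, min=381983/64800, spread=48661/270000
Step 6: max=117731957/19440000, min=57428107/9720000, spread=35503/240000
Step 7: max=8811236657/1458000000, min=1726950373/291600000, spread=7353533/60750000
Step 8: max=527722820731/87480000000, min=51899293771/8748000000, spread=2909961007/29160000000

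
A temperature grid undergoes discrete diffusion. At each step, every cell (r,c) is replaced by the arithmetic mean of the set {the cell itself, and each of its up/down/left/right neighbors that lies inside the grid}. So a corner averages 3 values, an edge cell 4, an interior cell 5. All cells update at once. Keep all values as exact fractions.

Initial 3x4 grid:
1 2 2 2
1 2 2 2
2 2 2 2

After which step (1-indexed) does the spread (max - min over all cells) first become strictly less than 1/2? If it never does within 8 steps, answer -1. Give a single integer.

Step 1: max=2, min=4/3, spread=2/3
Step 2: max=2, min=55/36, spread=17/36
  -> spread < 1/2 first at step 2
Step 3: max=2, min=3473/2160, spread=847/2160
Step 4: max=446/225, min=54169/32400, spread=2011/6480
Step 5: max=212287/108000, min=6645217/3888000, spread=199423/777600
Step 6: max=4204751/2160000, min=405655133/233280000, spread=1938319/9331200
Step 7: max=375355801/194400000, min=24631922947/13996800000, spread=95747789/559872000
Step 8: max=22354856059/11664000000, min=1492046744873/839808000000, spread=940023131/6718464000

Answer: 2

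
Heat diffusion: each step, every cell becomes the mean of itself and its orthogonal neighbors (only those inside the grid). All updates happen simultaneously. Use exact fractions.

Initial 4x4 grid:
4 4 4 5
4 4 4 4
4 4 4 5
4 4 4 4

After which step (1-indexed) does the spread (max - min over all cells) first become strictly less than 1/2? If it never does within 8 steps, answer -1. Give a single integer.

Answer: 2

Derivation:
Step 1: max=9/2, min=4, spread=1/2
Step 2: max=157/36, min=4, spread=13/36
  -> spread < 1/2 first at step 2
Step 3: max=30857/7200, min=4, spread=2057/7200
Step 4: max=8596/2025, min=4009/1000, spread=19111/81000
Step 5: max=27305669/6480000, min=13579/3375, spread=1233989/6480000
Step 6: max=61172321/14580000, min=8713981/2160000, spread=9411797/58320000
Step 7: max=365537131/87480000, min=1573099/388800, spread=362183/2733750
Step 8: max=54687563093/13122000000, min=39417029863/9720000000, spread=29491455559/262440000000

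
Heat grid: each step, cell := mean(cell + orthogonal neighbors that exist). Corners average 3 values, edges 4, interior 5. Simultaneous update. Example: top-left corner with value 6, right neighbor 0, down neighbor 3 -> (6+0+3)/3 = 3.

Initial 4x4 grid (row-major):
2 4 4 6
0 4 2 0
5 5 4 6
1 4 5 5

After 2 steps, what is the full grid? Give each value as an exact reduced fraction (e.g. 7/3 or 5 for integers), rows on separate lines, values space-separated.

After step 1:
  2 7/2 4 10/3
  11/4 3 14/5 7/2
  11/4 22/5 22/5 15/4
  10/3 15/4 9/2 16/3
After step 2:
  11/4 25/8 409/120 65/18
  21/8 329/100 177/50 803/240
  397/120 183/50 397/100 1019/240
  59/18 959/240 1079/240 163/36

Answer: 11/4 25/8 409/120 65/18
21/8 329/100 177/50 803/240
397/120 183/50 397/100 1019/240
59/18 959/240 1079/240 163/36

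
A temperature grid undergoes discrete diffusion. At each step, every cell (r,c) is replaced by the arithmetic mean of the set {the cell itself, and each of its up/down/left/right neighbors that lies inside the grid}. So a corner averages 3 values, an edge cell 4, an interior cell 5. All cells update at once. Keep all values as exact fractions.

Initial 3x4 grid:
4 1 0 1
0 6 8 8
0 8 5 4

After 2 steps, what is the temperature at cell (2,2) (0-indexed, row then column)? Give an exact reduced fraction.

Step 1: cell (2,2) = 25/4
Step 2: cell (2,2) = 331/60
Full grid after step 2:
  83/36 691/240 273/80 43/12
  343/120 4 24/5 1159/240
  119/36 137/30 331/60 103/18

Answer: 331/60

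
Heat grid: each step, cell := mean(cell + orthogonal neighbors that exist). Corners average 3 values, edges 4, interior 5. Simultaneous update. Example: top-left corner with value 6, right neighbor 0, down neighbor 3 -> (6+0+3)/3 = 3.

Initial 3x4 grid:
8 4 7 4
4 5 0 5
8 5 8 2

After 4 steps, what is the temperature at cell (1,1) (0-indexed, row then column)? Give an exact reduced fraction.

Answer: 621199/120000

Derivation:
Step 1: cell (1,1) = 18/5
Step 2: cell (1,1) = 547/100
Step 3: cell (1,1) = 9601/2000
Step 4: cell (1,1) = 621199/120000
Full grid after step 4:
  698737/129600 1061417/216000 1019057/216000 555727/129600
  507107/96000 621199/120000 1607347/360000 3834773/864000
  711437/129600 1079167/216000 342269/72000 6867/1600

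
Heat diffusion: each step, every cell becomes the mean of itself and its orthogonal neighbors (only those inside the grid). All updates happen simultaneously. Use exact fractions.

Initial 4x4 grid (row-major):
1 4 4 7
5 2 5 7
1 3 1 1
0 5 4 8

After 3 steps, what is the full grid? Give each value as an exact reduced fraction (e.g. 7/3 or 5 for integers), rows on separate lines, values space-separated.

After step 1:
  10/3 11/4 5 6
  9/4 19/5 19/5 5
  9/4 12/5 14/5 17/4
  2 3 9/2 13/3
After step 2:
  25/9 893/240 351/80 16/3
  349/120 3 102/25 381/80
  89/40 57/20 71/20 983/240
  29/12 119/40 439/120 157/36
After step 3:
  6773/2160 4999/1440 10513/2400 869/180
  491/180 19871/6000 989/250 10963/2400
  13/5 73/25 21881/6000 6037/1440
  457/180 119/40 1309/360 8723/2160

Answer: 6773/2160 4999/1440 10513/2400 869/180
491/180 19871/6000 989/250 10963/2400
13/5 73/25 21881/6000 6037/1440
457/180 119/40 1309/360 8723/2160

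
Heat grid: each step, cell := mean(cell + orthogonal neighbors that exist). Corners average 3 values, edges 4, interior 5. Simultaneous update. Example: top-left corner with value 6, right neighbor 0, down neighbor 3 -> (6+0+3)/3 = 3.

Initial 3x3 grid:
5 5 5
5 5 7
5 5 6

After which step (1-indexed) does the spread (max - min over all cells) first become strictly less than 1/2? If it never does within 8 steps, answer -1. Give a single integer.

Answer: 3

Derivation:
Step 1: max=6, min=5, spread=1
Step 2: max=1369/240, min=5, spread=169/240
Step 3: max=1007/180, min=6139/1200, spread=1723/3600
  -> spread < 1/2 first at step 3
Step 4: max=19783/3600, min=27887/5400, spread=143/432
Step 5: max=3534103/648000, min=62657/12000, spread=1205/5184
Step 6: max=210487741/38880000, min=102071683/19440000, spread=10151/62208
Step 7: max=1397458903/259200000, min=6154944751/1166400000, spread=85517/746496
Step 8: max=752084072069/139968000000, min=123471222949/23328000000, spread=720431/8957952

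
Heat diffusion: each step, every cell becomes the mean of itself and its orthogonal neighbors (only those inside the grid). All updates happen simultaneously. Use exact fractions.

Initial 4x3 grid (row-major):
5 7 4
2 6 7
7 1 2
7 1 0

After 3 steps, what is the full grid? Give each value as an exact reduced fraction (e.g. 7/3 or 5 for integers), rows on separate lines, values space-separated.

Answer: 10711/2160 7313/1440 3617/720
6749/1440 67/15 2093/480
651/160 1463/400 1523/480
1339/360 193/64 929/360

Derivation:
After step 1:
  14/3 11/2 6
  5 23/5 19/4
  17/4 17/5 5/2
  5 9/4 1
After step 2:
  91/18 623/120 65/12
  1111/240 93/20 357/80
  353/80 17/5 233/80
  23/6 233/80 23/12
After step 3:
  10711/2160 7313/1440 3617/720
  6749/1440 67/15 2093/480
  651/160 1463/400 1523/480
  1339/360 193/64 929/360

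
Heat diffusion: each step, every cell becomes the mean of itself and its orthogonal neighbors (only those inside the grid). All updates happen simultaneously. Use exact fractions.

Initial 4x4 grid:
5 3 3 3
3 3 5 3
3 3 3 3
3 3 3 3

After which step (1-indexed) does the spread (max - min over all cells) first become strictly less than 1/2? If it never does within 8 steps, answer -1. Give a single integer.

Step 1: max=11/3, min=3, spread=2/3
Step 2: max=32/9, min=3, spread=5/9
Step 3: max=3767/1080, min=73/24, spread=241/540
  -> spread < 1/2 first at step 3
Step 4: max=111149/32400, min=18499/6000, spread=3517/10125
Step 5: max=3307079/972000, min=112291/36000, spread=137611/486000
Step 6: max=19660573/5832000, min=226021/72000, spread=169109/729000
Step 7: max=2932020827/874800000, min=511709843/162000000, spread=421969187/2187000000
Step 8: max=87469168889/26244000000, min=15425627243/4860000000, spread=5213477221/32805000000

Answer: 3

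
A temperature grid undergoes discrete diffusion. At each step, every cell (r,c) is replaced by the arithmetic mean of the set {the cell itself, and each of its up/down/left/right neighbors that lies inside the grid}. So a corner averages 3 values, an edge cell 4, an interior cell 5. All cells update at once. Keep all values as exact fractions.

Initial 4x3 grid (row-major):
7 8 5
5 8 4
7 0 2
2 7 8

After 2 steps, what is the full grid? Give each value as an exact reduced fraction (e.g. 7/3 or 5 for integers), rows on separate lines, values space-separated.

Answer: 245/36 73/12 209/36
263/48 283/50 227/48
1223/240 421/100 1123/240
157/36 401/80 161/36

Derivation:
After step 1:
  20/3 7 17/3
  27/4 5 19/4
  7/2 24/5 7/2
  16/3 17/4 17/3
After step 2:
  245/36 73/12 209/36
  263/48 283/50 227/48
  1223/240 421/100 1123/240
  157/36 401/80 161/36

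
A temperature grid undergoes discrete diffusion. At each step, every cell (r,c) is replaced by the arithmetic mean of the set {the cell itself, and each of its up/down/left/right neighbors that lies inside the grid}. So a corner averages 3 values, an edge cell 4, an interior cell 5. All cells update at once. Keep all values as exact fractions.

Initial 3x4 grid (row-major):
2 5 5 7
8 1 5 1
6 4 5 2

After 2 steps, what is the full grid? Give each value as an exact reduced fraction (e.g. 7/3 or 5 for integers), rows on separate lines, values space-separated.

Answer: 25/6 367/80 989/240 163/36
397/80 39/10 17/4 283/80
19/4 93/20 211/60 125/36

Derivation:
After step 1:
  5 13/4 11/2 13/3
  17/4 23/5 17/5 15/4
  6 4 4 8/3
After step 2:
  25/6 367/80 989/240 163/36
  397/80 39/10 17/4 283/80
  19/4 93/20 211/60 125/36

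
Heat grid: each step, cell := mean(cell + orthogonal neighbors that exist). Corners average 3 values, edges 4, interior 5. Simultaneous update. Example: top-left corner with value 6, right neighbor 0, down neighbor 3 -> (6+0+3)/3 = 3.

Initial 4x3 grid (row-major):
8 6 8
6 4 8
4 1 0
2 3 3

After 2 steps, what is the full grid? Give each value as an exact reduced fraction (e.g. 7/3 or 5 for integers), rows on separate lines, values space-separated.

After step 1:
  20/3 13/2 22/3
  11/2 5 5
  13/4 12/5 3
  3 9/4 2
After step 2:
  56/9 51/8 113/18
  245/48 122/25 61/12
  283/80 159/50 31/10
  17/6 193/80 29/12

Answer: 56/9 51/8 113/18
245/48 122/25 61/12
283/80 159/50 31/10
17/6 193/80 29/12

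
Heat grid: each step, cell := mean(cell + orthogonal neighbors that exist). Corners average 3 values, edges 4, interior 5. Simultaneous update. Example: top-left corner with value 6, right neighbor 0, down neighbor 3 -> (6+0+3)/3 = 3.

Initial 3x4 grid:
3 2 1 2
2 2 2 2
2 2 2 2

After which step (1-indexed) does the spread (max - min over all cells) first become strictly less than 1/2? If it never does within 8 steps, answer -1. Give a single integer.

Answer: 2

Derivation:
Step 1: max=7/3, min=5/3, spread=2/3
Step 2: max=79/36, min=433/240, spread=281/720
  -> spread < 1/2 first at step 2
Step 3: max=229/108, min=3943/2160, spread=637/2160
Step 4: max=1797659/864000, min=121093/64800, spread=549257/2592000
Step 5: max=106725121/51840000, min=3672391/1944000, spread=26384083/155520000
Step 6: max=6359851139/3110400000, min=111301417/58320000, spread=1271326697/9331200000
Step 7: max=379275287401/186624000000, min=840378541/437400000, spread=62141329723/559872000000
Step 8: max=22654686012059/11197440000000, min=202834601801/104976000000, spread=3056985459857/33592320000000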